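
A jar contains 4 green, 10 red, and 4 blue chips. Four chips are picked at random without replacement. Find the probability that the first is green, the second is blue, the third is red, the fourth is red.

1/51

Multiply the conditional probability of each draw in order, without replacement, so each draw removes one from its color and from the total.
P = (4/18) · (4/17) · (10/16) · (9/15) = 1/51 ≈ 0.0196.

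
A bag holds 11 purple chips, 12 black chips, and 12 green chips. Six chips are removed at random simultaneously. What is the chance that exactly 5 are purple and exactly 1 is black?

9/2635

Unordered draws without replacement: count favorable combinations over C(35,6).
Favorable = C(11,5) · C(12,1) · C(12,0) = 5544; total = C(35,6) = 1623160.
P = 5544/1623160 = 9/2635 ≈ 0.0034.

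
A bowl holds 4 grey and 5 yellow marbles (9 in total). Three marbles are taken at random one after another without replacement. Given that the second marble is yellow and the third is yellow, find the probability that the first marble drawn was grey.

P(first=grey and the second marble is yellow and the third is yellow) = (4/9)·(5/8)·(4/7) = 10/63.
P(E) = Σ over first color = 10/63 + 5/42 = 5/18.
By Bayes, P(first=grey | E) = 10/63 / 5/18 = 4/7 ≈ 0.5714.

4/7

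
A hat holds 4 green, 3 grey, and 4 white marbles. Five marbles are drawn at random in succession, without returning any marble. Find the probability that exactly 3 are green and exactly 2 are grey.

2/77

Unordered draws without replacement: count favorable combinations over C(11,5).
Favorable = C(4,3) · C(3,2) · C(4,0) = 12; total = C(11,5) = 462.
P = 12/462 = 2/77 ≈ 0.0260.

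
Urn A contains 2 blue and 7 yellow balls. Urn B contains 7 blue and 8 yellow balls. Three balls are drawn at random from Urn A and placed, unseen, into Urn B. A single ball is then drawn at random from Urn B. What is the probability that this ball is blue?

23/54

Condition on how many of the transferred balls are blue (from Urn A: 2 blue of 9; then Urn B has 18 total).
  0 blue: C(2,0)C(7,3)/C(9,3) = 5/12; then P = 7/18
  1 blue: C(2,1)C(7,2)/C(9,3) = 1/2; then P = 8/18
  2 blue: C(2,2)C(7,1)/C(9,3) = 1/12; then P = 9/18
P(blue from Urn B) = 23/54 ≈ 0.4259.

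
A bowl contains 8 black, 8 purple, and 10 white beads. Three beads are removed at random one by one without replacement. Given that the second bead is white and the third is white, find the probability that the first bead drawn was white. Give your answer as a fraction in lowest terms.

P(first=white and the second bead is white and the third is white) = (10/26)·(9/25)·(8/24) = 3/65.
P(E) = Σ over first color = 3/65 + 3/65 + 3/65 = 9/65.
By Bayes, P(first=white | E) = 3/65 / 9/65 = 1/3 ≈ 0.3333.

1/3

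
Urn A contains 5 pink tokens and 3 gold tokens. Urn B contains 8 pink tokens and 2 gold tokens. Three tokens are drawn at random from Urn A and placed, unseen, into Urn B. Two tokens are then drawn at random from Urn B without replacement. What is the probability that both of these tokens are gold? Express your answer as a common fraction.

Condition on how many of the transferred tokens are gold (from Urn A: 3 gold of 8; then Urn B has 13 total).
  0 gold: C(3,0)C(5,3)/C(8,3) = 5/28; then P = C(2,2)/C(13,2) = 1/78
  1 gold: C(3,1)C(5,2)/C(8,3) = 15/28; then P = C(3,2)/C(13,2) = 1/26
  2 gold: C(3,2)C(5,1)/C(8,3) = 15/56; then P = C(4,2)/C(13,2) = 1/13
  3 gold: C(3,3)C(5,0)/C(8,3) = 1/56; then P = C(5,2)/C(13,2) = 5/39
P(both gold) = 25/546 ≈ 0.0458.

25/546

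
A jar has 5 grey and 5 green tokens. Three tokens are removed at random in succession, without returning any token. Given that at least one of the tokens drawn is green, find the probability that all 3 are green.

P(all 3 green) = C(5,3)/C(10,3) = 1/12; P(at least one green) = 1 − C(5,3)/C(10,3) = 11/12.
Since 'all 3 green' ⊆ 'at least one green', P(all 3 | at least one) = 1/12 / 11/12 = 1/11 ≈ 0.0909.

1/11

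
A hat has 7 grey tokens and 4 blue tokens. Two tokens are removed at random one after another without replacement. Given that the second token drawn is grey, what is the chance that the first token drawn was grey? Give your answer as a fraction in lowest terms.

P(first=grey and the second token drawn is grey) = (7/11)·(6/10) = 21/55.
P(the second token drawn is grey) = Σ over first color = 21/55 + 14/55 = 7/11.
By Bayes, P(first=grey | the second token drawn is grey) = 21/55 / 7/11 = 3/5 ≈ 0.6000.

3/5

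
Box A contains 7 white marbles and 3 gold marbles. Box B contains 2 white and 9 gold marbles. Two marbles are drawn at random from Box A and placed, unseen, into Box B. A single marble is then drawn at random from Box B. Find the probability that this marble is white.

Condition on how many of the transferred marbles are white (from Box A: 7 white of 10; then Box B has 13 total).
  0 white: C(7,0)C(3,2)/C(10,2) = 1/15; then P = 2/13
  1 white: C(7,1)C(3,1)/C(10,2) = 7/15; then P = 3/13
  2 white: C(7,2)C(3,0)/C(10,2) = 7/15; then P = 4/13
P(white from Box B) = 17/65 ≈ 0.2615.

17/65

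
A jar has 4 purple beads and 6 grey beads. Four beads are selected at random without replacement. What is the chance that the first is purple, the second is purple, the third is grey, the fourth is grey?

Multiply the conditional probability of each draw in order, without replacement, so each draw removes one from its color and from the total.
P = (4/10) · (3/9) · (6/8) · (5/7) = 1/14 ≈ 0.0714.

1/14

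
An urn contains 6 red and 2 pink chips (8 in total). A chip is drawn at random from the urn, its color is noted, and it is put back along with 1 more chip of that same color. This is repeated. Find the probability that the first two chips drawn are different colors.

Either red then pink, or pink then red; after the first draw the total is 9.
P = (6/8)·(2/9) + (2/8)·(6/9) = 1/3 ≈ 0.3333.

1/3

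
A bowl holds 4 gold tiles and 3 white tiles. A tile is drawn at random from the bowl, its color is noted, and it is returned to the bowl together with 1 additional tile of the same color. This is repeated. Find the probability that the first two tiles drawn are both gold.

After a gold draw the bowl holds 5 gold out of 8.
P = (4/7)·(5/8) = 5/14 ≈ 0.3571.

5/14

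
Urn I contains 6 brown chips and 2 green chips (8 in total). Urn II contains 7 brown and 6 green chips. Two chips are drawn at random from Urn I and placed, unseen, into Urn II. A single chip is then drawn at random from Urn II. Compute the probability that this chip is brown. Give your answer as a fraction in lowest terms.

Condition on how many of the transferred chips are brown (from Urn I: 6 brown of 8; then Urn II has 15 total).
  0 brown: C(6,0)C(2,2)/C(8,2) = 1/28; then P = 7/15
  1 brown: C(6,1)C(2,1)/C(8,2) = 3/7; then P = 8/15
  2 brown: C(6,2)C(2,0)/C(8,2) = 15/28; then P = 9/15
P(brown from Urn II) = 17/30 ≈ 0.5667.

17/30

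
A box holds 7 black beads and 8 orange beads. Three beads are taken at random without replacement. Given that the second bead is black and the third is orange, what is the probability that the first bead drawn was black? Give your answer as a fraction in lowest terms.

P(first=black and the second bead is black and the third is orange) = (7/15)·(6/14)·(8/13) = 8/65.
P(E) = Σ over first color = 8/65 + 28/195 = 4/15.
By Bayes, P(first=black | E) = 8/65 / 4/15 = 6/13 ≈ 0.4615.

6/13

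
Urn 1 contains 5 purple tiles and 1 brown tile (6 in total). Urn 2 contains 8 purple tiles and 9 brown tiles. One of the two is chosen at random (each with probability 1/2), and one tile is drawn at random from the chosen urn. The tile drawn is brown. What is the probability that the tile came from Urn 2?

54/71

P(brown | Urn 1) = 1/6; P(brown | Urn 2) = 9/17.
P(brown) = 1/2·1/6 + 1/2·9/17 = 71/204.
By Bayes' rule, P(Urn 2 | brown) = 9/34 / 71/204 = 54/71 ≈ 0.7606.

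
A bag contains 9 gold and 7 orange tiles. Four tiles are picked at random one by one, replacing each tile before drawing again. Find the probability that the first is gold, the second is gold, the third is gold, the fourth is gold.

Multiply the conditional probability of each draw in order, with replacement (the composition resets each draw).
P = (9/16) · (9/16) · (9/16) · (9/16) = 6561/65536 ≈ 0.1001.

6561/65536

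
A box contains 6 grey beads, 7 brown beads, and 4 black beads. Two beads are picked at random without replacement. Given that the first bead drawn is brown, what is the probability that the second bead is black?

After removing 1 brown, the box has 4 black out of 16 remaining.
P(second is black | given) = 4/16 = 1/4 ≈ 0.2500.

1/4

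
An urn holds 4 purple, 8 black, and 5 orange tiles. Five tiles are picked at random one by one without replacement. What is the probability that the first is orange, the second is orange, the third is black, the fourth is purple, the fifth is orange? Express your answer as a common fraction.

4/1547

Multiply the conditional probability of each draw in order, without replacement, so each draw removes one from its color and from the total.
P = (5/17) · (4/16) · (8/15) · (4/14) · (3/13) = 4/1547 ≈ 0.0026.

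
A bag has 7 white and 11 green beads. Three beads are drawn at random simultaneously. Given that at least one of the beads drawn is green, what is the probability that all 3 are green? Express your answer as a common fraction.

P(all 3 green) = C(11,3)/C(18,3) = 55/272; P(at least one green) = 1 − C(7,3)/C(18,3) = 781/816.
Since 'all 3 green' ⊆ 'at least one green', P(all 3 | at least one) = 55/272 / 781/816 = 15/71 ≈ 0.2113.

15/71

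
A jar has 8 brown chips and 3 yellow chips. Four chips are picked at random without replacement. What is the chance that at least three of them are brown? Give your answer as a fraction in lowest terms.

Sum the hypergeometric tail for j = 3,…,4 brown chips.
Favorable = C(8,3)·C(3,1) + C(8,4)·C(3,0) = 238; total = C(11,4) = 330.
P = 238/330 = 119/165 ≈ 0.7212.

119/165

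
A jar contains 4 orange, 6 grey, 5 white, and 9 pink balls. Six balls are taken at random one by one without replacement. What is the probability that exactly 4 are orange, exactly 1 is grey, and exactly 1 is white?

15/67298

Unordered draws without replacement: count favorable combinations over C(24,6).
Favorable = C(4,4) · C(6,1) · C(5,1) · C(9,0) = 30; total = C(24,6) = 134596.
P = 30/134596 = 15/67298 ≈ 0.0002.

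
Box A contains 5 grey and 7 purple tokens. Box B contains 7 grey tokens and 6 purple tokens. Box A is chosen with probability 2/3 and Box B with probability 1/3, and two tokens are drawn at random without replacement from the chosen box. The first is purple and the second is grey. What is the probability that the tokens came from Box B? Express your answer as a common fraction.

P(E | Box A) = 35/132; P(E | Box B) = 7/26.
P(E) = 2/3·35/132 + 1/3·7/26 = 343/1287.
By Bayes' rule, P(Box B | E) = 7/78 / 343/1287 = 33/98 ≈ 0.3367.

33/98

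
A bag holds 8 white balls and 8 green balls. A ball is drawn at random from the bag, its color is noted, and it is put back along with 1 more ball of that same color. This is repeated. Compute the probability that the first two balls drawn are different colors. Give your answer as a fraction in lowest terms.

8/17

Either white then green, or green then white; after the first draw the total is 17.
P = (8/16)·(8/17) + (8/16)·(8/17) = 8/17 ≈ 0.4706.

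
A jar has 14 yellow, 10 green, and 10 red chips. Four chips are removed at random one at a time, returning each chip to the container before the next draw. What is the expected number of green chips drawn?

20/17

By linearity of expectation, E[X] = Σ P(draw i is green); each independent draw has P(green) = 10/34.
E[X] = 4 · 10/34 = 20/17 ≈ 1.1765.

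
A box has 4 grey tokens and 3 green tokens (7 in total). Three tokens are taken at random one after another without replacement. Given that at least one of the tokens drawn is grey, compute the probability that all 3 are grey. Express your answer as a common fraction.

2/17

P(all 3 grey) = C(4,3)/C(7,3) = 4/35; P(at least one grey) = 1 − C(3,3)/C(7,3) = 34/35.
Since 'all 3 grey' ⊆ 'at least one grey', P(all 3 | at least one) = 4/35 / 34/35 = 2/17 ≈ 0.1176.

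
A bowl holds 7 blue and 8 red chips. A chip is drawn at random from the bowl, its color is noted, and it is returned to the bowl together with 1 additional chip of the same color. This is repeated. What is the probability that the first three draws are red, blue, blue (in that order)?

28/255

Track the composition after each reinforcement of +1.
P = (8/15) · (7/16) · (8/17) = 28/255 ≈ 0.1098.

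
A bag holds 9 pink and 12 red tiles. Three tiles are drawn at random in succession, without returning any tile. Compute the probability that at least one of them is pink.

111/133

Use the complement: P(at least one pink) = 1 − P(no pink).
P(none) = C(12,3)/C(21,3) = 220/1330.
So P = 1 − 220/1330 = 111/133 ≈ 0.8346.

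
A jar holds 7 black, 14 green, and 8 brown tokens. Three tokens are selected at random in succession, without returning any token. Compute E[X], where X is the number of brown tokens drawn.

24/29

By linearity of expectation, E[X] = Σ P(draw i is brown); by symmetry each draw (even without replacement) has P(brown) = 8/29.
E[X] = 3 · 8/29 = 24/29 ≈ 0.8276.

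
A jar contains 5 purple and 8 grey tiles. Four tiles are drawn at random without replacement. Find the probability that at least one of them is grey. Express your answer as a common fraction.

Use the complement: P(at least one grey) = 1 − P(no grey).
P(none) = C(5,4)/C(13,4) = 5/715.
So P = 1 − 5/715 = 142/143 ≈ 0.9930.

142/143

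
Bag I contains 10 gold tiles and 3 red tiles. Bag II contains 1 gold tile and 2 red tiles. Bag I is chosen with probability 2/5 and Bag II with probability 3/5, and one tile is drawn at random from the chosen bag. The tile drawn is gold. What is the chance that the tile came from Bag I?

20/33

P(gold | Bag I) = 10/13; P(gold | Bag II) = 1/3.
P(gold) = 2/5·10/13 + 3/5·1/3 = 33/65.
By Bayes' rule, P(Bag I | gold) = 4/13 / 33/65 = 20/33 ≈ 0.6061.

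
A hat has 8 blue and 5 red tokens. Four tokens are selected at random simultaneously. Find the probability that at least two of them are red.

Sum the hypergeometric tail for j = 2,…,4 red tokens.
Favorable = C(5,2)·C(8,2) + C(5,3)·C(8,1) + C(5,4)·C(8,0) = 365; total = C(13,4) = 715.
P = 365/715 = 73/143 ≈ 0.5105.

73/143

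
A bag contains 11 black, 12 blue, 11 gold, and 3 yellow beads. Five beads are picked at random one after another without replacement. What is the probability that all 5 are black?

Unordered draws without replacement: count favorable combinations over C(37,5).
Favorable = C(11,5) · C(12,0) · C(11,0) · C(3,0) = 462; total = C(37,5) = 435897.
P = 462/435897 = 2/1887 ≈ 0.0011.

2/1887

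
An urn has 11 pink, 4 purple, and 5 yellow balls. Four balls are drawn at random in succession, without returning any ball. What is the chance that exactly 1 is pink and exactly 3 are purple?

44/4845

Unordered draws without replacement: count favorable combinations over C(20,4).
Favorable = C(11,1) · C(4,3) · C(5,0) = 44; total = C(20,4) = 4845.
P = 44/4845 = 44/4845 ≈ 0.0091.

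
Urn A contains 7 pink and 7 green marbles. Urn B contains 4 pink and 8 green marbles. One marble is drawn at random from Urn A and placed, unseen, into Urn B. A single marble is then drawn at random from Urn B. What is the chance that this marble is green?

Condition on how many of the transferred marbles are green (from Urn A: 7 green of 14; then Urn B has 13 total).
  0 green: C(7,0)C(7,1)/C(14,1) = 1/2; then P = 8/13
  1 green: C(7,1)C(7,0)/C(14,1) = 1/2; then P = 9/13
P(green from Urn B) = 17/26 ≈ 0.6538.

17/26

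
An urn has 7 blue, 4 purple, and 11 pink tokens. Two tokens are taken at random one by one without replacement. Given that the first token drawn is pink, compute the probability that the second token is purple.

4/21

After removing 1 pink, the urn has 4 purple out of 21 remaining.
P(second is purple | given) = 4/21 ≈ 0.1905.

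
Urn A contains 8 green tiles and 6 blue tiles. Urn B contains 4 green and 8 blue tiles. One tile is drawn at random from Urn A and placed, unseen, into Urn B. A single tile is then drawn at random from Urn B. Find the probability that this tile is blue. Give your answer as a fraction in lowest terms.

Condition on how many of the transferred tiles are blue (from Urn A: 6 blue of 14; then Urn B has 13 total).
  0 blue: C(6,0)C(8,1)/C(14,1) = 4/7; then P = 8/13
  1 blue: C(6,1)C(8,0)/C(14,1) = 3/7; then P = 9/13
P(blue from Urn B) = 59/91 ≈ 0.6484.

59/91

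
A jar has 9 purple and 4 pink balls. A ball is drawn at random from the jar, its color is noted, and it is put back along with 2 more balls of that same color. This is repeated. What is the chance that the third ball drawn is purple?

9/13

Sum over the four possibilities for the first two draws (purple/not-purple each), tracking how the purple count and total change by +2 per draw.
P(third is purple) = 9/13 ≈ 0.6923. (In a Pólya urn every draw has the same marginal probability 9/13.)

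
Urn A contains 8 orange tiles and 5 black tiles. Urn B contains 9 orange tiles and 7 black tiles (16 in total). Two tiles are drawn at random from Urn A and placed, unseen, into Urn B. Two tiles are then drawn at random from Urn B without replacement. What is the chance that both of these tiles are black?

1034/5967

Condition on how many of the transferred tiles are black (from Urn A: 5 black of 13; then Urn B has 18 total).
  0 black: C(5,0)C(8,2)/C(13,2) = 14/39; then P = C(7,2)/C(18,2) = 7/51
  1 black: C(5,1)C(8,1)/C(13,2) = 20/39; then P = C(8,2)/C(18,2) = 28/153
  2 black: C(5,2)C(8,0)/C(13,2) = 5/39; then P = C(9,2)/C(18,2) = 4/17
P(both black) = 1034/5967 ≈ 0.1733.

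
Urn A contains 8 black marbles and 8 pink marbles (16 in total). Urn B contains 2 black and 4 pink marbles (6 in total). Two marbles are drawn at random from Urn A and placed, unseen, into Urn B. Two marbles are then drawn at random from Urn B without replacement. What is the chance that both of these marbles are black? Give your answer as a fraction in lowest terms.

Condition on how many of the transferred marbles are black (from Urn A: 8 black of 16; then Urn B has 8 total).
  0 black: C(8,0)C(8,2)/C(16,2) = 7/30; then P = C(2,2)/C(8,2) = 1/28
  1 black: C(8,1)C(8,1)/C(16,2) = 8/15; then P = C(3,2)/C(8,2) = 3/28
  2 black: C(8,2)C(8,0)/C(16,2) = 7/30; then P = C(4,2)/C(8,2) = 3/14
P(both black) = 97/840 ≈ 0.1155.

97/840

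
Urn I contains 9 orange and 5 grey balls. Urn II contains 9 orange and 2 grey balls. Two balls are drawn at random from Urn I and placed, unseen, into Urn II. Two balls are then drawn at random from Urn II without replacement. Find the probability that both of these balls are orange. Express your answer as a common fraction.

Condition on how many of the transferred balls are orange (from Urn I: 9 orange of 14; then Urn II has 13 total).
  0 orange: C(9,0)C(5,2)/C(14,2) = 10/91; then P = C(9,2)/C(13,2) = 6/13
  1 orange: C(9,1)C(5,1)/C(14,2) = 45/91; then P = C(10,2)/C(13,2) = 15/26
  2 orange: C(9,2)C(5,0)/C(14,2) = 36/91; then P = C(11,2)/C(13,2) = 55/78
P(both orange) = 1455/2366 ≈ 0.6150.

1455/2366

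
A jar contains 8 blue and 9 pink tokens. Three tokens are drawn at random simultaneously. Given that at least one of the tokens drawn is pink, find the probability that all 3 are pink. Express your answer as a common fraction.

7/52

P(all 3 pink) = C(9,3)/C(17,3) = 21/170; P(at least one pink) = 1 − C(8,3)/C(17,3) = 78/85.
Since 'all 3 pink' ⊆ 'at least one pink', P(all 3 | at least one) = 21/170 / 78/85 = 7/52 ≈ 0.1346.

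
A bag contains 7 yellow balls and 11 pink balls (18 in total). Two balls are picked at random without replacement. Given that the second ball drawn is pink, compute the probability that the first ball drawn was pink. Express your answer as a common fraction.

P(first=pink and the second ball drawn is pink) = (11/18)·(10/17) = 55/153.
P(the second ball drawn is pink) = Σ over first color = 77/306 + 55/153 = 11/18.
By Bayes, P(first=pink | the second ball drawn is pink) = 55/153 / 11/18 = 10/17 ≈ 0.5882.

10/17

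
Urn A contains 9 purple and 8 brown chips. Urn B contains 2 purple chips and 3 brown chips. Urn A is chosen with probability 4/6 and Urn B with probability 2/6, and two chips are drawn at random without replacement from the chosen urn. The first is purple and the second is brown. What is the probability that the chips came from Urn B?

P(E | Urn A) = 9/34; P(E | Urn B) = 3/10.
P(E) = 2/3·9/34 + 1/3·3/10 = 47/170.
By Bayes' rule, P(Urn B | E) = 1/10 / 47/170 = 17/47 ≈ 0.3617.

17/47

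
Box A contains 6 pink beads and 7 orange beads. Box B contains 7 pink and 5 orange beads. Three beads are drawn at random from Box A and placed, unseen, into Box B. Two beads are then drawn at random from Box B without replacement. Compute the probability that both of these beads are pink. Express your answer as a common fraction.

Condition on how many of the transferred beads are pink (from Box A: 6 pink of 13; then Box B has 15 total).
  0 pink: C(6,0)C(7,3)/C(13,3) = 35/286; then P = C(7,2)/C(15,2) = 1/5
  1 pink: C(6,1)C(7,2)/C(13,3) = 63/143; then P = C(8,2)/C(15,2) = 4/15
  2 pink: C(6,2)C(7,1)/C(13,3) = 105/286; then P = C(9,2)/C(15,2) = 12/35
  3 pink: C(6,3)C(7,0)/C(13,3) = 10/143; then P = C(10,2)/C(15,2) = 3/7
P(both pink) = 271/910 ≈ 0.2978.

271/910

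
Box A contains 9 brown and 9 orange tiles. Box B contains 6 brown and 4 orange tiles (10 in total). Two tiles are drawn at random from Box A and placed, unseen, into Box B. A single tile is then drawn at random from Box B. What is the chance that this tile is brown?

Condition on how many of the transferred tiles are brown (from Box A: 9 brown of 18; then Box B has 12 total).
  0 brown: C(9,0)C(9,2)/C(18,2) = 4/17; then P = 6/12
  1 brown: C(9,1)C(9,1)/C(18,2) = 9/17; then P = 7/12
  2 brown: C(9,2)C(9,0)/C(18,2) = 4/17; then P = 8/12
P(brown from Box B) = 7/12 ≈ 0.5833.

7/12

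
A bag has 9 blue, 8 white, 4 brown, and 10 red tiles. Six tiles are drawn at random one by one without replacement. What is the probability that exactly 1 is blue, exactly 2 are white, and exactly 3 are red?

Unordered draws without replacement: count favorable combinations over C(31,6).
Favorable = C(9,1) · C(8,2) · C(4,0) · C(10,3) = 30240; total = C(31,6) = 736281.
P = 30240/736281 = 480/11687 ≈ 0.0411.

480/11687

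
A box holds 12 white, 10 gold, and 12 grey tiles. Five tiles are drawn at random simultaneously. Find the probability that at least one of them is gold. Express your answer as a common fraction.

Use the complement: P(at least one gold) = 1 − P(no gold).
P(none) = C(24,5)/C(34,5) = 42504/278256.
So P = 1 − 42504/278256 = 893/1054 ≈ 0.8472.

893/1054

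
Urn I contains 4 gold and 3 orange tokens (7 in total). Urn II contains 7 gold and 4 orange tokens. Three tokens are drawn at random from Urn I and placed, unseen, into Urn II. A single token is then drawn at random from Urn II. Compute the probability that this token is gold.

61/98

Condition on how many of the transferred tokens are gold (from Urn I: 4 gold of 7; then Urn II has 14 total).
  0 gold: C(4,0)C(3,3)/C(7,3) = 1/35; then P = 7/14
  1 gold: C(4,1)C(3,2)/C(7,3) = 12/35; then P = 8/14
  2 gold: C(4,2)C(3,1)/C(7,3) = 18/35; then P = 9/14
  3 gold: C(4,3)C(3,0)/C(7,3) = 4/35; then P = 10/14
P(gold from Urn II) = 61/98 ≈ 0.6224.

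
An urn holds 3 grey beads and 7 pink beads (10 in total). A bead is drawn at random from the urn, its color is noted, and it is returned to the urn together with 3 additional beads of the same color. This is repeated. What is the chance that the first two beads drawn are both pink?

7/13

After a pink draw the urn holds 10 pink out of 13.
P = (7/10)·(10/13) = 7/13 ≈ 0.5385.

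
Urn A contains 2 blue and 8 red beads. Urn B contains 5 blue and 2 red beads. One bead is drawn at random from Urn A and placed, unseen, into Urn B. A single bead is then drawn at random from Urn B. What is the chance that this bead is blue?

Condition on how many of the transferred beads are blue (from Urn A: 2 blue of 10; then Urn B has 8 total).
  0 blue: C(2,0)C(8,1)/C(10,1) = 4/5; then P = 5/8
  1 blue: C(2,1)C(8,0)/C(10,1) = 1/5; then P = 6/8
P(blue from Urn B) = 13/20 ≈ 0.6500.

13/20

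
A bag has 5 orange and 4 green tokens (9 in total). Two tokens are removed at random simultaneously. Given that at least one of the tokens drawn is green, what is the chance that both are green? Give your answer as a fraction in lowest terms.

3/13

P(both green) = C(4,2)/C(9,2) = 1/6; P(at least one green) = 1 − C(5,2)/C(9,2) = 13/18.
Since 'both green' ⊆ 'at least one green', P(both | at least one) = 1/6 / 13/18 = 3/13 ≈ 0.2308.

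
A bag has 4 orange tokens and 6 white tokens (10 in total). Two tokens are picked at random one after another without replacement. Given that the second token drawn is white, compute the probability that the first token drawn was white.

P(first=white and the second token drawn is white) = (6/10)·(5/9) = 1/3.
P(the second token drawn is white) = Σ over first color = 4/15 + 1/3 = 3/5.
By Bayes, P(first=white | the second token drawn is white) = 1/3 / 3/5 = 5/9 ≈ 0.5556.

5/9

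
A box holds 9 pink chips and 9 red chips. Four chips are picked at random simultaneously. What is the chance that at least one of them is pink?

Use the complement: P(at least one pink) = 1 − P(no pink).
P(none) = C(9,4)/C(18,4) = 126/3060.
So P = 1 − 126/3060 = 163/170 ≈ 0.9588.

163/170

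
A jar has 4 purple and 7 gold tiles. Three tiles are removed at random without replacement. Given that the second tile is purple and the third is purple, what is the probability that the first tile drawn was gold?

7/9

P(first=gold and the second tile is purple and the third is purple) = (7/11)·(4/10)·(3/9) = 14/165.
P(E) = Σ over first color = 4/165 + 14/165 = 6/55.
By Bayes, P(first=gold | E) = 14/165 / 6/55 = 7/9 ≈ 0.7778.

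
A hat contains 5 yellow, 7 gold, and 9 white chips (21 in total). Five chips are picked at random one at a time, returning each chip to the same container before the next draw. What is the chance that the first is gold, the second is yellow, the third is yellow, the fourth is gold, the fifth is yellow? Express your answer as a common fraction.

Multiply the conditional probability of each draw in order, with replacement (the composition resets each draw).
P = (7/21) · (5/21) · (5/21) · (7/21) · (5/21) = 125/83349 ≈ 0.0015.

125/83349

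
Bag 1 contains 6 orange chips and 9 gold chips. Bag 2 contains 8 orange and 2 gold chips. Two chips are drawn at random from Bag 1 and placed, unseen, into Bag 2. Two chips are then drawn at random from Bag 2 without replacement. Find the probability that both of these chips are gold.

Condition on how many of the transferred chips are gold (from Bag 1: 9 gold of 15; then Bag 2 has 12 total).
  0 gold: C(9,0)C(6,2)/C(15,2) = 1/7; then P = C(2,2)/C(12,2) = 1/66
  1 gold: C(9,1)C(6,1)/C(15,2) = 18/35; then P = C(3,2)/C(12,2) = 1/22
  2 gold: C(9,2)C(6,0)/C(15,2) = 12/35; then P = C(4,2)/C(12,2) = 1/11
P(both gold) = 131/2310 ≈ 0.0567.

131/2310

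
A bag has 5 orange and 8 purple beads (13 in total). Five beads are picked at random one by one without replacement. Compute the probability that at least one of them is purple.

1286/1287

Use the complement: P(at least one purple) = 1 − P(no purple).
P(none) = C(5,5)/C(13,5) = 1/1287.
So P = 1 − 1/1287 = 1286/1287 ≈ 0.9992.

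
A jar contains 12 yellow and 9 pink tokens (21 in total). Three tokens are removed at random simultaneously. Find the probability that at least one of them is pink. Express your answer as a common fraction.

Use the complement: P(at least one pink) = 1 − P(no pink).
P(none) = C(12,3)/C(21,3) = 220/1330.
So P = 1 − 220/1330 = 111/133 ≈ 0.8346.

111/133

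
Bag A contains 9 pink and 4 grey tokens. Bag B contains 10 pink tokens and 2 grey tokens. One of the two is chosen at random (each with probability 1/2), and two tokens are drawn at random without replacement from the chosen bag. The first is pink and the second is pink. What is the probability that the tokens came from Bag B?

P(E | Bag A) = 6/13; P(E | Bag B) = 15/22.
P(E) = 1/2·6/13 + 1/2·15/22 = 327/572.
By Bayes' rule, P(Bag B | E) = 15/44 / 327/572 = 65/109 ≈ 0.5963.

65/109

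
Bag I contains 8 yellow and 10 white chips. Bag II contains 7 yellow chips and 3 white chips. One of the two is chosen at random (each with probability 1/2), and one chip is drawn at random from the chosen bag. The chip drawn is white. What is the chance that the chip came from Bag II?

27/77

P(white | Bag I) = 5/9; P(white | Bag II) = 3/10.
P(white) = 1/2·5/9 + 1/2·3/10 = 77/180.
By Bayes' rule, P(Bag II | white) = 3/20 / 77/180 = 27/77 ≈ 0.3506.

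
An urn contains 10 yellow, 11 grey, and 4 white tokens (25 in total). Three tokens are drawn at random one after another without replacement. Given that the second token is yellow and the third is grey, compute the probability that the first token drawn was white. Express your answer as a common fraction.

4/23

P(first=white and the second token is yellow and the third is grey) = (4/25)·(10/24)·(11/23) = 11/345.
P(E) = Σ over first color = 33/460 + 11/138 + 11/345 = 11/60.
By Bayes, P(first=white | E) = 11/345 / 11/60 = 4/23 ≈ 0.1739.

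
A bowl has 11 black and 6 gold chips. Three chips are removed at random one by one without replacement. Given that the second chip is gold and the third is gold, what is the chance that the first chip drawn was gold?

P(first=gold and the second chip is gold and the third is gold) = (6/17)·(5/16)·(4/15) = 1/34.
P(E) = Σ over first color = 11/136 + 1/34 = 15/136.
By Bayes, P(first=gold | E) = 1/34 / 15/136 = 4/15 ≈ 0.2667.

4/15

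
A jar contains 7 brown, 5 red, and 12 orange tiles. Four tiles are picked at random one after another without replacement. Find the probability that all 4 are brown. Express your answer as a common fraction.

Unordered draws without replacement: count favorable combinations over C(24,4).
Favorable = C(7,4) · C(5,0) · C(12,0) = 35; total = C(24,4) = 10626.
P = 35/10626 = 5/1518 ≈ 0.0033.

5/1518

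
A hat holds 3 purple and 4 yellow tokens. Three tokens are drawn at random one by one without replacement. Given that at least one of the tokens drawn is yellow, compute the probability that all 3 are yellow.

2/17

P(all 3 yellow) = C(4,3)/C(7,3) = 4/35; P(at least one yellow) = 1 − C(3,3)/C(7,3) = 34/35.
Since 'all 3 yellow' ⊆ 'at least one yellow', P(all 3 | at least one) = 4/35 / 34/35 = 2/17 ≈ 0.1176.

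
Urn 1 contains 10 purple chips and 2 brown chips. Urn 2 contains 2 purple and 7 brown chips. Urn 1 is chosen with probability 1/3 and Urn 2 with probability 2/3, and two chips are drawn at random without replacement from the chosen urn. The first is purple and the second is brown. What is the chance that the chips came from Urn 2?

77/107

P(E | Urn 1) = 5/33; P(E | Urn 2) = 7/36.
P(E) = 1/3·5/33 + 2/3·7/36 = 107/594.
By Bayes' rule, P(Urn 2 | E) = 7/54 / 107/594 = 77/107 ≈ 0.7196.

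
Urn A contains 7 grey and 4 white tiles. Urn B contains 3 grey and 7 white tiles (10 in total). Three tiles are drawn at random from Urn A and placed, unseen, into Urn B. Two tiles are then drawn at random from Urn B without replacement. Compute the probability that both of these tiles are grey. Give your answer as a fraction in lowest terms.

Condition on how many of the transferred tiles are grey (from Urn A: 7 grey of 11; then Urn B has 13 total).
  0 grey: C(7,0)C(4,3)/C(11,3) = 4/165; then P = C(3,2)/C(13,2) = 1/26
  1 grey: C(7,1)C(4,2)/C(11,3) = 14/55; then P = C(4,2)/C(13,2) = 1/13
  2 grey: C(7,2)C(4,1)/C(11,3) = 28/55; then P = C(5,2)/C(13,2) = 5/39
  3 grey: C(7,3)C(4,0)/C(11,3) = 7/33; then P = C(6,2)/C(13,2) = 5/26
P(both grey) = 181/1430 ≈ 0.1266.

181/1430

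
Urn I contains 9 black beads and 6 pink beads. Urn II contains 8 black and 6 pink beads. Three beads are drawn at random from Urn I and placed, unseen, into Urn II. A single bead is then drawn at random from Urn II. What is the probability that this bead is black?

49/85

Condition on how many of the transferred beads are black (from Urn I: 9 black of 15; then Urn II has 17 total).
  0 black: C(9,0)C(6,3)/C(15,3) = 4/91; then P = 8/17
  1 black: C(9,1)C(6,2)/C(15,3) = 27/91; then P = 9/17
  2 black: C(9,2)C(6,1)/C(15,3) = 216/455; then P = 10/17
  3 black: C(9,3)C(6,0)/C(15,3) = 12/65; then P = 11/17
P(black from Urn II) = 49/85 ≈ 0.5765.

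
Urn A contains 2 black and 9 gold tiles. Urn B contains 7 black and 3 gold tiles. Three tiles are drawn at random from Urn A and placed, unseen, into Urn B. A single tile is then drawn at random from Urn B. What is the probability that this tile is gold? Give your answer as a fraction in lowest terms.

Condition on how many of the transferred tiles are gold (from Urn A: 9 gold of 11; then Urn B has 13 total).
  1 gold: C(9,1)C(2,2)/C(11,3) = 3/55; then P = 4/13
  2 gold: C(9,2)C(2,1)/C(11,3) = 24/55; then P = 5/13
  3 gold: C(9,3)C(2,0)/C(11,3) = 28/55; then P = 6/13
P(gold from Urn B) = 60/143 ≈ 0.4196.

60/143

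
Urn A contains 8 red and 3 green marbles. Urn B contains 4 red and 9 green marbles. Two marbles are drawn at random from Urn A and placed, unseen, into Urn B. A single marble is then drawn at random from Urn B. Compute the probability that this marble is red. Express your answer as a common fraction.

4/11

Condition on how many of the transferred marbles are red (from Urn A: 8 red of 11; then Urn B has 15 total).
  0 red: C(8,0)C(3,2)/C(11,2) = 3/55; then P = 4/15
  1 red: C(8,1)C(3,1)/C(11,2) = 24/55; then P = 5/15
  2 red: C(8,2)C(3,0)/C(11,2) = 28/55; then P = 6/15
P(red from Urn B) = 4/11 ≈ 0.3636.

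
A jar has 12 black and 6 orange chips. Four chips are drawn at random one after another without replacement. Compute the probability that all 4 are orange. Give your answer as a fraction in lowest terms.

Unordered draws without replacement: count favorable combinations over C(18,4).
Favorable = C(12,0) · C(6,4) = 15; total = C(18,4) = 3060.
P = 15/3060 = 1/204 ≈ 0.0049.

1/204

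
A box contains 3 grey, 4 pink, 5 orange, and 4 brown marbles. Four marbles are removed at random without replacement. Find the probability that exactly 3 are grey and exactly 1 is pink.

Unordered draws without replacement: count favorable combinations over C(16,4).
Favorable = C(3,3) · C(4,1) · C(5,0) · C(4,0) = 4; total = C(16,4) = 1820.
P = 4/1820 = 1/455 ≈ 0.0022.

1/455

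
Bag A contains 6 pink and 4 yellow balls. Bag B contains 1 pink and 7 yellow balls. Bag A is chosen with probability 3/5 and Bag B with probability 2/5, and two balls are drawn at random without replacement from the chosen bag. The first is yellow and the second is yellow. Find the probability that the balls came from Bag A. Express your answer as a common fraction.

4/19

P(E | Bag A) = 2/15; P(E | Bag B) = 3/4.
P(E) = 3/5·2/15 + 2/5·3/4 = 19/50.
By Bayes' rule, P(Bag A | E) = 2/25 / 19/50 = 4/19 ≈ 0.2105.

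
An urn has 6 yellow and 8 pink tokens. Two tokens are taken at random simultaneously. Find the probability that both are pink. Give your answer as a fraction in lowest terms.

Unordered draws without replacement: count favorable combinations over C(14,2).
Favorable = C(6,0) · C(8,2) = 28; total = C(14,2) = 91.
P = 28/91 = 4/13 ≈ 0.3077.

4/13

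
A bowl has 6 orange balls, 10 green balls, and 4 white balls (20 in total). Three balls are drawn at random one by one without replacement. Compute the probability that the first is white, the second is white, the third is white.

Multiply the conditional probability of each draw in order, without replacement, so each draw removes one from its color and from the total.
P = (4/20) · (3/19) · (2/18) = 1/285 ≈ 0.0035.

1/285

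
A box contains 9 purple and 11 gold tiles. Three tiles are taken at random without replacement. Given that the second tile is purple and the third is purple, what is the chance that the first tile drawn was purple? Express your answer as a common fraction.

7/18

P(first=purple and the second tile is purple and the third is purple) = (9/20)·(8/19)·(7/18) = 7/95.
P(E) = Σ over first color = 7/95 + 11/95 = 18/95.
By Bayes, P(first=purple | E) = 7/95 / 18/95 = 7/18 ≈ 0.3889.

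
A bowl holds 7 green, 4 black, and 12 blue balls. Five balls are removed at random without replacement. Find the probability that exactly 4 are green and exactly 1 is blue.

Unordered draws without replacement: count favorable combinations over C(23,5).
Favorable = C(7,4) · C(4,0) · C(12,1) = 420; total = C(23,5) = 33649.
P = 420/33649 = 60/4807 ≈ 0.0125.

60/4807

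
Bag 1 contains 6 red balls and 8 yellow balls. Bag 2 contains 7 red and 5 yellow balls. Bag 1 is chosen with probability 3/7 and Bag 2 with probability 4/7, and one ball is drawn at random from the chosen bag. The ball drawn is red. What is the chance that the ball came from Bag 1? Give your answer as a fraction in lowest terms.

27/76

P(red | Bag 1) = 3/7; P(red | Bag 2) = 7/12.
P(red) = 3/7·3/7 + 4/7·7/12 = 76/147.
By Bayes' rule, P(Bag 1 | red) = 9/49 / 76/147 = 27/76 ≈ 0.3553.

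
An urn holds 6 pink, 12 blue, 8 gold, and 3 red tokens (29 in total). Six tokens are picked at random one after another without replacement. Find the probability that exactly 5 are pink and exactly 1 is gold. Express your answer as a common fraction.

4/39585

Unordered draws without replacement: count favorable combinations over C(29,6).
Favorable = C(6,5) · C(12,0) · C(8,1) · C(3,0) = 48; total = C(29,6) = 475020.
P = 48/475020 = 4/39585 ≈ 0.0001.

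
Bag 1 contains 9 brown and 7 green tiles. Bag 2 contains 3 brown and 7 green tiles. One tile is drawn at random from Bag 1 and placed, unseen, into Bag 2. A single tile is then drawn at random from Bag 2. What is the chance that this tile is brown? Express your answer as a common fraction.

57/176

Condition on how many of the transferred tiles are brown (from Bag 1: 9 brown of 16; then Bag 2 has 11 total).
  0 brown: C(9,0)C(7,1)/C(16,1) = 7/16; then P = 3/11
  1 brown: C(9,1)C(7,0)/C(16,1) = 9/16; then P = 4/11
P(brown from Bag 2) = 57/176 ≈ 0.3239.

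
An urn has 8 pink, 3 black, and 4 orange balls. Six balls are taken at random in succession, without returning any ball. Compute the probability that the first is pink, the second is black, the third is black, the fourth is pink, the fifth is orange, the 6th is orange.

Multiply the conditional probability of each draw in order, without replacement, so each draw removes one from its color and from the total.
P = (8/15) · (3/14) · (2/13) · (7/12) · (4/11) · (3/10) = 4/3575 ≈ 0.0011.

4/3575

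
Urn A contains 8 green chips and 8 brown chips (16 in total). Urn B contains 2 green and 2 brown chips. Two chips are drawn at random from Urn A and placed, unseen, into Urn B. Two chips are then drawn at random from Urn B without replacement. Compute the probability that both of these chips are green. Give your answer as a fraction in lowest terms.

Condition on how many of the transferred chips are green (from Urn A: 8 green of 16; then Urn B has 6 total).
  0 green: C(8,0)C(8,2)/C(16,2) = 7/30; then P = C(2,2)/C(6,2) = 1/15
  1 green: C(8,1)C(8,1)/C(16,2) = 8/15; then P = C(3,2)/C(6,2) = 1/5
  2 green: C(8,2)C(8,0)/C(16,2) = 7/30; then P = C(4,2)/C(6,2) = 2/5
P(both green) = 97/450 ≈ 0.2156.

97/450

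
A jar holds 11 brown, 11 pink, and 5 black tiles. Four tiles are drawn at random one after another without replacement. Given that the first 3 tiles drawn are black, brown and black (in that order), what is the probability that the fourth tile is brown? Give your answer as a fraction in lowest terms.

After removing 1 brown, 2 black, the jar has 10 brown out of 24 remaining.
P(fourth is brown | given) = 10/24 = 5/12 ≈ 0.4167.

5/12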